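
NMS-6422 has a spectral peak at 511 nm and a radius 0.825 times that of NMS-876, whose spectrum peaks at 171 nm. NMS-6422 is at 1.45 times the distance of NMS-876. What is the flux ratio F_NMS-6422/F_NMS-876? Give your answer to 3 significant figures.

0.00406

Wien's law: T_NMS-6422/T_NMS-876 = λ_NMS-876/λ_NMS-6422 = 171/511 = 0.3346.
L_NMS-6422/L_NMS-876 = (R_NMS-6422/R_NMS-876)²(T_NMS-6422/T_NMS-876)⁴ = (0.825)²(0.3346)⁴ = 0.008535.
F_NMS-6422/F_NMS-876 = (L_NMS-6422/L_NMS-876)/(d_NMS-6422/d_NMS-876)² = 0.008535/(1.45)² = 0.004060.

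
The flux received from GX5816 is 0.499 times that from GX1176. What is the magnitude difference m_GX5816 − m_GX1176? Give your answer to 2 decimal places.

m_GX5816 − m_GX1176 = −2.5 log₁₀(F_GX5816/F_GX1176) = −2.5 log₁₀(0.499) = −2.5 × (-0.302) = 0.755.

0.75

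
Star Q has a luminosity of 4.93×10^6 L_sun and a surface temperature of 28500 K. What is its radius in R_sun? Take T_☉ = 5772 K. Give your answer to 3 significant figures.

91.1 R_sun

R/R_☉ = √(L/L_☉) / (T/T_☉)² = √(4.93×10^6) / (4.938)²
       = 2220 / 24.38 = 91.07.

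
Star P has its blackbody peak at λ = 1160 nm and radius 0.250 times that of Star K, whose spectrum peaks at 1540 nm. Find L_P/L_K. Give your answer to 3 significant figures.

0.194

Wien's law gives T ∝ 1/λ_max, so T_P/T_K = λ_K/λ_P = 1540/1160 = 1.328.
Then L ∝ R²T⁴ gives L_P/L_K = (0.250)² × (1.328)⁴ = 0.06250 × 3.106 = 0.1941.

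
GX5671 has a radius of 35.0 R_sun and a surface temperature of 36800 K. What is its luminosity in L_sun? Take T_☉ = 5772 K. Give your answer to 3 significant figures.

L/L_☉ = (R/R_☉)² (T/T_☉)⁴ = (35.0)² × (36800/5772)⁴
       = 1225 × (6.376)⁴ = 1225 × 1652 = 2.024×10^6.

2.02×10^6 L_sun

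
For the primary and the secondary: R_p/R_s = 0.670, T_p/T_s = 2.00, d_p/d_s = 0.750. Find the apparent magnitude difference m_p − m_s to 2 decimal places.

-2.77

L_p/L_s = (0.670)²(2.00)⁴ = 7.182.
F_p/F_s = (L_p/L_s)/(d_p/d_s)² = 7.182/0.5625 = 12.77.
m_p − m_s = −2.5 log₁₀(12.77) = -2.77.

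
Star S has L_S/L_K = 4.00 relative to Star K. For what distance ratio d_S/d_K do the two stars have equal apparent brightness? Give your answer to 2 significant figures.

2.0

Equal flux requires L_S/d_S² = L_K/d_K², so d_S/d_K = √(L_S/L_K)
= √(4.00) = 2.000.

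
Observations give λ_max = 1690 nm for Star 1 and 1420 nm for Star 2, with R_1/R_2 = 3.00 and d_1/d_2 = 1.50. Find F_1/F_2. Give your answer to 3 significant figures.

Wien's law: T_1/T_2 = λ_2/λ_1 = 1420/1690 = 0.8402.
L_1/L_2 = (R_1/R_2)²(T_1/T_2)⁴ = (3.00)²(0.8402)⁴ = 4.486.
F_1/F_2 = (L_1/L_2)/(d_1/d_2)² = 4.486/(1.50)² = 1.994.

1.99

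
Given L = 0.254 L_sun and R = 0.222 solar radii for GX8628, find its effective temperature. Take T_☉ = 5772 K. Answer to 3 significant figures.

T/T_☉ = (L/L_☉)^(1/4) / (R/R_☉)^(1/2)
T = 5772 × (0.254)^(1/4) / √(0.222) = 5772 × 0.7099 / 0.4712 = 8697 K.

8.70×10^3 K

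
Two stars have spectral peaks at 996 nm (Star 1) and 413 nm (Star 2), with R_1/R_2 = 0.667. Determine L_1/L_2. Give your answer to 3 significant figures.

Wien's law gives T ∝ 1/λ_max, so T_1/T_2 = λ_2/λ_1 = 413/996 = 0.4147.
Then L ∝ R²T⁴ gives L_1/L_2 = (0.667)² × (0.4147)⁴ = 0.4449 × 0.02956 = 0.01315.

0.0132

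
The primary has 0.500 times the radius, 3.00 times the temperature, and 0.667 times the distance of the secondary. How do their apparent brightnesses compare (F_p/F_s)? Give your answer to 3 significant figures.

45.5

L_p/L_s = (R_p/R_s)²(T_p/T_s)⁴ = (0.500)² × (3.00)⁴ = 20.25.
F_p/F_s = (L_p/L_s)/(d_p/d_s)² = 20.25 / (0.667)² = 45.52.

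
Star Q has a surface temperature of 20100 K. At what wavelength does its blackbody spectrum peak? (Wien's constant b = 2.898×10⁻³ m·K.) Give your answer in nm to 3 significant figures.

λ_max = b/T = 2.898×10⁻³ / 20100 = 1.44×10^-7 m = 144.2 nm.

144 nm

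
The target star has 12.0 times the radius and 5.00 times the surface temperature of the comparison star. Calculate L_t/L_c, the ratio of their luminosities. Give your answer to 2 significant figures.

From the Stefan–Boltzmann law, L ∝ R²T⁴, so
L_t/L_c = (R_t/R_c)² (T_t/T_c)⁴ = (12.0)² × (5.00)⁴ = 144.0 × 625.0 = 9.000×10^4.

9.0×10^4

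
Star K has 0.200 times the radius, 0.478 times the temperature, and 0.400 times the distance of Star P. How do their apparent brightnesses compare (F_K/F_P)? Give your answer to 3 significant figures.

L_K/L_P = (R_K/R_P)²(T_K/T_P)⁴ = (0.200)² × (0.478)⁴ = 0.002088.
F_K/F_P = (L_K/L_P)/(d_K/d_P)² = 0.002088 / (0.400)² = 0.01305.

0.0131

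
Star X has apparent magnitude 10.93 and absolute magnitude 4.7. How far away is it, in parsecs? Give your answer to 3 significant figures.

m − M = 5 log₁₀(d/10 pc)
10.93 − (4.7) = 6.23 = 5 log₁₀(d/10)
d = 10 × 10^(6.23/5) = 10 × 10^1.246 = 176.2 pc.

176 pc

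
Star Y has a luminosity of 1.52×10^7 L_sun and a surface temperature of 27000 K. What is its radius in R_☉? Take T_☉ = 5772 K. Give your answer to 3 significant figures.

R/R_☉ = √(L/L_☉) / (T/T_☉)² = √(1.52×10^7) / (4.678)²
       = 3899 / 21.88 = 178.2.

178 R_☉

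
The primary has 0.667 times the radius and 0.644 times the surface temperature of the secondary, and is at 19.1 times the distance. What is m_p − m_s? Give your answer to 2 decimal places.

9.20

L_p/L_s = (0.667)²(0.644)⁴ = 0.07652.
F_p/F_s = (L_p/L_s)/(d_p/d_s)² = 0.07652/364.8 = 2.098×10^-4.
m_p − m_s = −2.5 log₁₀(2.098×10^-4) = 9.20.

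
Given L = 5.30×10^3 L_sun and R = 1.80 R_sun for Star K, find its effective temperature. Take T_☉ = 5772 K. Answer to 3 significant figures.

T/T_☉ = (L/L_☉)^(1/4) / (R/R_☉)^(1/2)
T = 5772 × (5.30×10^3)^(1/4) / √(1.80) = 5772 × 8.532 / 1.342 = 3.671×10^4 K.

3.67×10^4 K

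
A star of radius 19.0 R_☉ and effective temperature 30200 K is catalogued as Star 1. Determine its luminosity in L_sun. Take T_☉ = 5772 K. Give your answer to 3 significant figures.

L/L_☉ = (R/R_☉)² (T/T_☉)⁴ = (19.0)² × (30200/5772)⁴
       = 361.0 × (5.232)⁴ = 361.0 × 749.4 = 2.705×10^5.

2.71×10^5 L_sun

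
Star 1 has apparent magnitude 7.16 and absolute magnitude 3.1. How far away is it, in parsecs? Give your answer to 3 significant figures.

64.9 pc

m − M = 5 log₁₀(d/10 pc)
7.16 − (3.1) = 4.06 = 5 log₁₀(d/10)
d = 10 × 10^(4.06/5) = 10 × 10^0.812 = 64.86 pc.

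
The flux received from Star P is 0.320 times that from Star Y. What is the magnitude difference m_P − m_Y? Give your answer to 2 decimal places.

1.24

m_P − m_Y = −2.5 log₁₀(F_P/F_Y) = −2.5 log₁₀(0.320) = −2.5 × (-0.495) = 1.237.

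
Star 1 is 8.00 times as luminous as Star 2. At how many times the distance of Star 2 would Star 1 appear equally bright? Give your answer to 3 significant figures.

2.83

Equal flux requires L_1/d_1² = L_2/d_2², so d_1/d_2 = √(L_1/L_2)
= √(8.00) = 2.828.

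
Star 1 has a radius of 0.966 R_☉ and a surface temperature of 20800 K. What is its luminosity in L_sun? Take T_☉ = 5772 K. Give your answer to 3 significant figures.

L/L_☉ = (R/R_☉)² (T/T_☉)⁴ = (0.966)² × (20800/5772)⁴
       = 0.9332 × (3.604)⁴ = 0.9332 × 168.6 = 157.4.

157 L_sun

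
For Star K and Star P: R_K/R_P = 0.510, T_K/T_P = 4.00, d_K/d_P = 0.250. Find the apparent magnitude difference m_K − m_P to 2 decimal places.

-7.57

L_K/L_P = (0.510)²(4.00)⁴ = 66.59.
F_K/F_P = (L_K/L_P)/(d_K/d_P)² = 66.59/0.06250 = 1065.
m_K − m_P = −2.5 log₁₀(1065) = -7.57.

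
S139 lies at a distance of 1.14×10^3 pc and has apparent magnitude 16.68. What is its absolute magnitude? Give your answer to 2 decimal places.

6.40

M = m − 5 log₁₀(d/10 pc) = 16.68 − 5 log₁₀(1.14×10^3/10)
  = 16.68 − 5 × 2.057 = 16.68 − 10.28 = 6.40.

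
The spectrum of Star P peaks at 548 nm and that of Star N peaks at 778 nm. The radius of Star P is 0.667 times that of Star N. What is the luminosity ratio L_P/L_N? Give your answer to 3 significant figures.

Wien's law gives T ∝ 1/λ_max, so T_P/T_N = λ_N/λ_P = 778/548 = 1.420.
Then L ∝ R²T⁴ gives L_P/L_N = (0.667)² × (1.420)⁴ = 0.4449 × 4.063 = 1.807.

1.81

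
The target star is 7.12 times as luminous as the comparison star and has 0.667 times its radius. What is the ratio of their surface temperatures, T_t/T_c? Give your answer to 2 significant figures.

L ∝ R²T⁴ gives T ∝ (L/R²)^(1/4), so
T_t/T_c = (7.12 / 0.667²)^(1/4) = (16.00)^(1/4) = 2.000.

2.0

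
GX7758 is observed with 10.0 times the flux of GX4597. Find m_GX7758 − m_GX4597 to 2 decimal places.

m_GX7758 − m_GX4597 = −2.5 log₁₀(F_GX7758/F_GX4597) = −2.5 log₁₀(10.0) = −2.5 × (1.000) = -2.500.

-2.50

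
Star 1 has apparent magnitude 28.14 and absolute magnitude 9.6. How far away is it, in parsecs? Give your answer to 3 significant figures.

m − M = 5 log₁₀(d/10 pc)
28.14 − (9.6) = 18.54 = 5 log₁₀(d/10)
d = 10 × 10^(18.54/5) = 10 × 10^3.708 = 5.105×10^4 pc.

5.11×10^4 pc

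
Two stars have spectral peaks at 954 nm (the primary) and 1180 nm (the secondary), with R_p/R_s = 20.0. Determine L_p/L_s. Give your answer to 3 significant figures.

936

Wien's law gives T ∝ 1/λ_max, so T_p/T_s = λ_s/λ_p = 1180/954 = 1.237.
Then L ∝ R²T⁴ gives L_p/L_s = (20.0)² × (1.237)⁴ = 400.0 × 2.341 = 936.3.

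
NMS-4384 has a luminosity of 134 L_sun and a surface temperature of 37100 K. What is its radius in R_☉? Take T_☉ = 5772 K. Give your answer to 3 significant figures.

0.280 R_☉

R/R_☉ = √(L/L_☉) / (T/T_☉)² = √(134) / (6.428)²
       = 11.58 / 41.31 = 0.2802.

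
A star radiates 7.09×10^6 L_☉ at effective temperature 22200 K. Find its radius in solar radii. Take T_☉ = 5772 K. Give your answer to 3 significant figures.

R/R_☉ = √(L/L_☉) / (T/T_☉)² = √(7.09×10^6) / (3.846)²
       = 2663 / 14.79 = 180.0.

180 solar radii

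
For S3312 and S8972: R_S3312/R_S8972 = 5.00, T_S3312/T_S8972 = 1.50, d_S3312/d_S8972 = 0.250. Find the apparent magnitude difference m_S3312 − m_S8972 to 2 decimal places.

-8.27

L_S3312/L_S8972 = (5.00)²(1.50)⁴ = 126.6.
F_S3312/F_S8972 = (L_S3312/L_S8972)/(d_S3312/d_S8972)² = 126.6/0.06250 = 2025.
m_S3312 − m_S8972 = −2.5 log₁₀(2025) = -8.27.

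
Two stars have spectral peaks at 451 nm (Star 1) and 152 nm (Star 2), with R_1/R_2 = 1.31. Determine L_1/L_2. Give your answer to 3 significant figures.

0.0221

Wien's law gives T ∝ 1/λ_max, so T_1/T_2 = λ_2/λ_1 = 152/451 = 0.3370.
Then L ∝ R²T⁴ gives L_1/L_2 = (1.31)² × (0.3370)⁴ = 1.716 × 0.01290 = 0.02214.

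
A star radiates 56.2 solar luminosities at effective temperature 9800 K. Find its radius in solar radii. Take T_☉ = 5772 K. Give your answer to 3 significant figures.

2.60 solar radii

R/R_☉ = √(L/L_☉) / (T/T_☉)² = √(56.2) / (1.698)²
       = 7.497 / 2.883 = 2.601.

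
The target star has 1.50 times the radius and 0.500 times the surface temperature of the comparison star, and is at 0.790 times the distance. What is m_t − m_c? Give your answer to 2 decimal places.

1.62

L_t/L_c = (1.50)²(0.500)⁴ = 0.1406.
F_t/F_c = (L_t/L_c)/(d_t/d_c)² = 0.1406/0.6241 = 0.2253.
m_t − m_c = −2.5 log₁₀(0.2253) = 1.62.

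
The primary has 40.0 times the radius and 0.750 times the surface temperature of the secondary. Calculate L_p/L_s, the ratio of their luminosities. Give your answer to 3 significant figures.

From the Stefan–Boltzmann law, L ∝ R²T⁴, so
L_p/L_s = (R_p/R_s)² (T_p/T_s)⁴ = (40.0)² × (0.750)⁴ = 1600 × 0.3164 = 506.2.

506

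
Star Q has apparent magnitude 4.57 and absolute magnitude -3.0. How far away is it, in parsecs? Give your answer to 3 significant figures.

m − M = 5 log₁₀(d/10 pc)
4.57 − (-3.0) = 7.57 = 5 log₁₀(d/10)
d = 10 × 10^(7.57/5) = 10 × 10^1.514 = 326.6 pc.

327 pc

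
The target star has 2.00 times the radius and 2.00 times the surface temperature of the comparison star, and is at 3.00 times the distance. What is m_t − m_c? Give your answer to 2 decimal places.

L_t/L_c = (2.00)²(2.00)⁴ = 64.00.
F_t/F_c = (L_t/L_c)/(d_t/d_c)² = 64.00/9.000 = 7.111.
m_t − m_c = −2.5 log₁₀(7.111) = -2.13.

-2.13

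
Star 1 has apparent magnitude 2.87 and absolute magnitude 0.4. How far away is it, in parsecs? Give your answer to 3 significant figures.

m − M = 5 log₁₀(d/10 pc)
2.87 − (0.4) = 2.47 = 5 log₁₀(d/10)
d = 10 × 10^(2.47/5) = 10 × 10^0.494 = 31.19 pc.

31.2 pc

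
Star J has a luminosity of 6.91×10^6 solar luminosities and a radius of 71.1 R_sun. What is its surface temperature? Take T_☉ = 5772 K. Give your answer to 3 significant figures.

3.51×10^4 K

T/T_☉ = (L/L_☉)^(1/4) / (R/R_☉)^(1/2)
T = 5772 × (6.91×10^6)^(1/4) / √(71.1) = 5772 × 51.27 / 8.432 = 3.510×10^4 K.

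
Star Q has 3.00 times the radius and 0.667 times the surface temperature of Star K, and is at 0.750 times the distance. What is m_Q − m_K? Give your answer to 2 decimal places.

L_Q/L_K = (3.00)²(0.667)⁴ = 1.781.
F_Q/F_K = (L_Q/L_K)/(d_Q/d_K)² = 1.781/0.5625 = 3.167.
m_Q − m_K = −2.5 log₁₀(3.167) = -1.25.

-1.25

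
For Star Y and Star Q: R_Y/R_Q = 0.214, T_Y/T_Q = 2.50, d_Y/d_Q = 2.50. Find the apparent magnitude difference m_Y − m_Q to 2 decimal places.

L_Y/L_Q = (0.214)²(2.50)⁴ = 1.789.
F_Y/F_Q = (L_Y/L_Q)/(d_Y/d_Q)² = 1.789/6.250 = 0.2862.
m_Y − m_Q = −2.5 log₁₀(0.2862) = 1.36.

1.36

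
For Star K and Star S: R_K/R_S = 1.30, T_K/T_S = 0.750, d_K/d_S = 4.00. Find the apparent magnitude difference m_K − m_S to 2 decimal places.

3.69

L_K/L_S = (1.30)²(0.750)⁴ = 0.5347.
F_K/F_S = (L_K/L_S)/(d_K/d_S)² = 0.5347/16.00 = 0.03342.
m_K − m_S = −2.5 log₁₀(0.03342) = 3.69.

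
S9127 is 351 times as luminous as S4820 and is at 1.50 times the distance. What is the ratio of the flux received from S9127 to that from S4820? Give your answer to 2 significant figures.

F = L/(4πd²), so F_S9127/F_S4820 = (L_S9127/L_S4820) / (d_S9127/d_S4820)²
= 351 / (1.50)² = 351 / 2.250 = 156.0.

1.6×10^2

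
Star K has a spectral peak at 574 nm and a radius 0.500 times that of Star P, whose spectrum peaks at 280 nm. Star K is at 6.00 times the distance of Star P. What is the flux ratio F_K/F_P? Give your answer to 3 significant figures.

3.93×10^-4

Wien's law: T_K/T_P = λ_P/λ_K = 280/574 = 0.4878.
L_K/L_P = (R_K/R_P)²(T_K/T_P)⁴ = (0.500)²(0.4878)⁴ = 0.01416.
F_K/F_P = (L_K/L_P)/(d_K/d_P)² = 0.01416/(6.00)² = 3.932×10^-4.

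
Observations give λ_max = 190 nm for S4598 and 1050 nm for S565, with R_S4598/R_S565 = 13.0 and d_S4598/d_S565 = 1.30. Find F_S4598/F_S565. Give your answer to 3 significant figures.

9.33×10^4

Wien's law: T_S4598/T_S565 = λ_S565/λ_S4598 = 1050/190 = 5.526.
L_S4598/L_S565 = (R_S4598/R_S565)²(T_S4598/T_S565)⁴ = (13.0)²(5.526)⁴ = 1.576×10^5.
F_S4598/F_S565 = (L_S4598/L_S565)/(d_S4598/d_S565)² = 1.576×10^5/(1.30)² = 9.327×10^4.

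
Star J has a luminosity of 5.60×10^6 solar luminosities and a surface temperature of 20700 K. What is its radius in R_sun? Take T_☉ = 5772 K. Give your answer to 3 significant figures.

R/R_☉ = √(L/L_☉) / (T/T_☉)² = √(5.60×10^6) / (3.586)²
       = 2366 / 12.86 = 184.0.

184 R_sun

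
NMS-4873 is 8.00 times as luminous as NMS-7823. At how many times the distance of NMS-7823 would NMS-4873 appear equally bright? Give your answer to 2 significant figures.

Equal flux requires L_NMS-4873/d_NMS-4873² = L_NMS-7823/d_NMS-7823², so d_NMS-4873/d_NMS-7823 = √(L_NMS-4873/L_NMS-7823)
= √(8.00) = 2.828.

2.8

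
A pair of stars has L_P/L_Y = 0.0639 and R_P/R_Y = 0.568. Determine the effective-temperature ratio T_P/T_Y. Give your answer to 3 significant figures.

0.667

L ∝ R²T⁴ gives T ∝ (L/R²)^(1/4), so
T_P/T_Y = (0.0639 / 0.568²)^(1/4) = (0.1981)^(1/4) = 0.6671.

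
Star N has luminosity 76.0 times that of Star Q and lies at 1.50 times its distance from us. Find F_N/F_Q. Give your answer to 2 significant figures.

F = L/(4πd²), so F_N/F_Q = (L_N/L_Q) / (d_N/d_Q)²
= 76.0 / (1.50)² = 76.0 / 2.250 = 33.78.

34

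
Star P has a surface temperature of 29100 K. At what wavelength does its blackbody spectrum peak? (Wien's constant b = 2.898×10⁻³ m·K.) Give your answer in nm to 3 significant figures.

99.6 nm

λ_max = b/T = 2.898×10⁻³ / 29100 = 9.96×10^-8 m = 99.59 nm.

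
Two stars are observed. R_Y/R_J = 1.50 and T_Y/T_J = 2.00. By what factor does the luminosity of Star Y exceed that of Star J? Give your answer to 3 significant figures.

36.0

From the Stefan–Boltzmann law, L ∝ R²T⁴, so
L_Y/L_J = (R_Y/R_J)² (T_Y/T_J)⁴ = (1.50)² × (2.00)⁴ = 2.250 × 16.00 = 36.00.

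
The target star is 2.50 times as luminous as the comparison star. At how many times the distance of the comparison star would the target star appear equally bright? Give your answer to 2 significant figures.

1.6

Equal flux requires L_t/d_t² = L_c/d_c², so d_t/d_c = √(L_t/L_c)
= √(2.50) = 1.581.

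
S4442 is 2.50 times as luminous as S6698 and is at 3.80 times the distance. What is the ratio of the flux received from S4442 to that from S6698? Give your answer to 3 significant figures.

0.173

F = L/(4πd²), so F_S4442/F_S6698 = (L_S4442/L_S6698) / (d_S4442/d_S6698)²
= 2.50 / (3.80)² = 2.50 / 14.44 = 0.1731.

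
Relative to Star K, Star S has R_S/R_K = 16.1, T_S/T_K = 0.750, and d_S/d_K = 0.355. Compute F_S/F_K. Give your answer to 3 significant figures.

L_S/L_K = (R_S/R_K)²(T_S/T_K)⁴ = (16.1)² × (0.750)⁴ = 82.02.
F_S/F_K = (L_S/L_K)/(d_S/d_K)² = 82.02 / (0.355)² = 650.8.

651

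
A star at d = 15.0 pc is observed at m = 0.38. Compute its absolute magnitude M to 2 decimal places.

M = m − 5 log₁₀(d/10 pc) = 0.38 − 5 log₁₀(15.0/10)
  = 0.38 − 5 × 0.176 = 0.38 − 0.88 = -0.50.

-0.50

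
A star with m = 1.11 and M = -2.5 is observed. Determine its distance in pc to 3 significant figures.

52.7 pc

m − M = 5 log₁₀(d/10 pc)
1.11 − (-2.5) = 3.61 = 5 log₁₀(d/10)
d = 10 × 10^(3.61/5) = 10 × 10^0.722 = 52.72 pc.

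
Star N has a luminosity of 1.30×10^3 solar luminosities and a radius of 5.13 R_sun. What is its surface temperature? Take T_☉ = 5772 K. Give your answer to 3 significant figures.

T/T_☉ = (L/L_☉)^(1/4) / (R/R_☉)^(1/2)
T = 5772 × (1.30×10^3)^(1/4) / √(5.13) = 5772 × 6.005 / 2.265 = 1.530×10^4 K.

1.53×10^4 K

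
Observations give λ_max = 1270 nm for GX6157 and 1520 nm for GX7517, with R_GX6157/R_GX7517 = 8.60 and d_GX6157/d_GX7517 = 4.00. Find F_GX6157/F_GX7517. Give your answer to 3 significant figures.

9.48

Wien's law: T_GX6157/T_GX7517 = λ_GX7517/λ_GX6157 = 1520/1270 = 1.197.
L_GX6157/L_GX7517 = (R_GX6157/R_GX7517)²(T_GX6157/T_GX7517)⁴ = (8.60)²(1.197)⁴ = 151.8.
F_GX6157/F_GX7517 = (L_GX6157/L_GX7517)/(d_GX6157/d_GX7517)² = 151.8/(4.00)² = 9.485.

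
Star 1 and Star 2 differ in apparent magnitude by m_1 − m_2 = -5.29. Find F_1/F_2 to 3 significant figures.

131

F_1/F_2 = 10^(−(m_1 − m_2)/2.5) = 10^(5.29/2.5) = 10^2.116 = 130.6.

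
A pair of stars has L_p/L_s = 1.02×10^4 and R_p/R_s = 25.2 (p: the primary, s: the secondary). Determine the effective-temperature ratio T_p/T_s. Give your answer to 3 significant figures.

L ∝ R²T⁴ gives T ∝ (L/R²)^(1/4), so
T_p/T_s = (1.02×10^4 / 25.2²)^(1/4) = (16.06)^(1/4) = 2.002.

2.00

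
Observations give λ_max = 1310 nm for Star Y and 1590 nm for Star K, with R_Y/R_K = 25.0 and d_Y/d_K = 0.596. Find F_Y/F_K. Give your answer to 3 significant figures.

Wien's law: T_Y/T_K = λ_K/λ_Y = 1590/1310 = 1.214.
L_Y/L_K = (R_Y/R_K)²(T_Y/T_K)⁴ = (25.0)²(1.214)⁴ = 1356.
F_Y/F_K = (L_Y/L_K)/(d_Y/d_K)² = 1356/(0.596)² = 3818.

3.82×10^3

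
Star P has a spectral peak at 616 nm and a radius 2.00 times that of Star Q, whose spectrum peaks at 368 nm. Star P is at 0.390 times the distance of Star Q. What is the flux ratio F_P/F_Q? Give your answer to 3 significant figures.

Wien's law: T_P/T_Q = λ_Q/λ_P = 368/616 = 0.5974.
L_P/L_Q = (R_P/R_Q)²(T_P/T_Q)⁴ = (2.00)²(0.5974)⁴ = 0.5095.
F_P/F_Q = (L_P/L_Q)/(d_P/d_Q)² = 0.5095/(0.390)² = 3.350.

3.35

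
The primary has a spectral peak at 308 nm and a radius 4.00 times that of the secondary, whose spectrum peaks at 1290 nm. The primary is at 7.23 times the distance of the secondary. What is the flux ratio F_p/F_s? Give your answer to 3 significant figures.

Wien's law: T_p/T_s = λ_s/λ_p = 1290/308 = 4.188.
L_p/L_s = (R_p/R_s)²(T_p/T_s)⁴ = (4.00)²(4.188)⁴ = 4924.
F_p/F_s = (L_p/L_s)/(d_p/d_s)² = 4924/(7.23)² = 94.19.

94.2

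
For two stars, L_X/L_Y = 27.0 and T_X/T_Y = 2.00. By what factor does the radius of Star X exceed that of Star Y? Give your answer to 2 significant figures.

L ∝ R²T⁴ gives R ∝ √L / T², so
R_X/R_Y = √(27.0) / (2.00)² = 5.196 / 4.000 = 1.299.

1.3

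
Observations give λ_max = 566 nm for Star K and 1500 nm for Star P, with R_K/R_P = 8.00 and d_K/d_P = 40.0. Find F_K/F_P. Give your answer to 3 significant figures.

Wien's law: T_K/T_P = λ_P/λ_K = 1500/566 = 2.650.
L_K/L_P = (R_K/R_P)²(T_K/T_P)⁴ = (8.00)²(2.650)⁴ = 3157.
F_K/F_P = (L_K/L_P)/(d_K/d_P)² = 3157/(40.0)² = 1.973.

1.97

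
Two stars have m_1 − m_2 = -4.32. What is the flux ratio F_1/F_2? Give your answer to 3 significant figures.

F_1/F_2 = 10^(−(m_1 − m_2)/2.5) = 10^(4.32/2.5) = 10^1.728 = 53.46.

53.5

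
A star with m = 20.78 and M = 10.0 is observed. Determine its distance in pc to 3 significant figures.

1.43×10^3 pc

m − M = 5 log₁₀(d/10 pc)
20.78 − (10.0) = 10.78 = 5 log₁₀(d/10)
d = 10 × 10^(10.78/5) = 10 × 10^2.156 = 1432 pc.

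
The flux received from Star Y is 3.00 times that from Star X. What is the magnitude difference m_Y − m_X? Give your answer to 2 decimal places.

m_Y − m_X = −2.5 log₁₀(F_Y/F_X) = −2.5 log₁₀(3.00) = −2.5 × (0.477) = -1.193.

-1.19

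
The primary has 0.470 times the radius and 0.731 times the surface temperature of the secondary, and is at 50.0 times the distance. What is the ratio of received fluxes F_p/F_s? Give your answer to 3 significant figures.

L_p/L_s = (R_p/R_s)²(T_p/T_s)⁴ = (0.470)² × (0.731)⁴ = 0.06308.
F_p/F_s = (L_p/L_s)/(d_p/d_s)² = 0.06308 / (50.0)² = 2.523×10^-5.

2.52×10^-5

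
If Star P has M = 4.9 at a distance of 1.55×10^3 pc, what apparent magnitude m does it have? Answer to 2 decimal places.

15.85

m = M + 5 log₁₀(d/10 pc) = 4.9 + 5 log₁₀(1.55×10^3/10)
  = 4.9 + 5 × 2.190 = 4.9 + 10.95 = 15.85.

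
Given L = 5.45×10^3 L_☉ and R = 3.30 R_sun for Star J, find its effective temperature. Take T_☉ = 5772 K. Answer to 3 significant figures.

T/T_☉ = (L/L_☉)^(1/4) / (R/R_☉)^(1/2)
T = 5772 × (5.45×10^3)^(1/4) / √(3.30) = 5772 × 8.592 / 1.817 = 2.730×10^4 K.

2.73×10^4 K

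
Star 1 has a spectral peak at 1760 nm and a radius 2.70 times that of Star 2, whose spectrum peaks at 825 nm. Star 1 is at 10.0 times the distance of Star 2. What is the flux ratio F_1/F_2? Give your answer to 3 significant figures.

0.00352

Wien's law: T_1/T_2 = λ_2/λ_1 = 825/1760 = 0.4688.
L_1/L_2 = (R_1/R_2)²(T_1/T_2)⁴ = (2.70)²(0.4688)⁴ = 0.3520.
F_1/F_2 = (L_1/L_2)/(d_1/d_2)² = 0.3520/(10.0)² = 0.003520.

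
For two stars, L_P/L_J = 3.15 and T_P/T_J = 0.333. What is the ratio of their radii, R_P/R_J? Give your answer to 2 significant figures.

L ∝ R²T⁴ gives R ∝ √L / T², so
R_P/R_J = √(3.15) / (0.333)² = 1.775 / 0.1109 = 16.01.

16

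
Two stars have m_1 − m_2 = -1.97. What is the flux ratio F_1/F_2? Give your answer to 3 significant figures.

F_1/F_2 = 10^(−(m_1 − m_2)/2.5) = 10^(1.97/2.5) = 10^0.788 = 6.138.

6.14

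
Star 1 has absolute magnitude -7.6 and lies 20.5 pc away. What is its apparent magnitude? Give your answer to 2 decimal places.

m = M + 5 log₁₀(d/10 pc) = -7.6 + 5 log₁₀(20.5/10)
  = -7.6 + 5 × 0.312 = -7.6 + 1.56 = -6.04.

-6.04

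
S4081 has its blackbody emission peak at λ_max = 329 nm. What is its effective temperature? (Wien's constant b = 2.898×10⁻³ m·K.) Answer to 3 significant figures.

8.81×10^3 K

T = b/λ_max = 2.898×10⁻³ / (329×10⁻⁹) = 8809 K.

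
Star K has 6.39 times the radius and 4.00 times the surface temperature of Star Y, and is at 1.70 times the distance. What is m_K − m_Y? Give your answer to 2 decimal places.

L_K/L_Y = (6.39)²(4.00)⁴ = 1.045×10^4.
F_K/F_Y = (L_K/L_Y)/(d_K/d_Y)² = 1.045×10^4/2.890 = 3617.
m_K − m_Y = −2.5 log₁₀(3617) = -8.90.

-8.90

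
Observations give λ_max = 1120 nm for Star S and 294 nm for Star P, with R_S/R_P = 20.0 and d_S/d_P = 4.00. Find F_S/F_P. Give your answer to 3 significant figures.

0.119

Wien's law: T_S/T_P = λ_P/λ_S = 294/1120 = 0.2625.
L_S/L_P = (R_S/R_P)²(T_S/T_P)⁴ = (20.0)²(0.2625)⁴ = 1.899.
F_S/F_P = (L_S/L_P)/(d_S/d_P)² = 1.899/(4.00)² = 0.1187.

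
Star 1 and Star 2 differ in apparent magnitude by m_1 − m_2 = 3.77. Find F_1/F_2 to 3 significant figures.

F_1/F_2 = 10^(−(m_1 − m_2)/2.5) = 10^(-3.77/2.5) = 10^-1.508 = 0.03105.

0.0310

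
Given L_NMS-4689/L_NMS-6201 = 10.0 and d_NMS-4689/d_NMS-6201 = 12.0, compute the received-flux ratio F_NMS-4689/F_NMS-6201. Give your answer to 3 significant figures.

F = L/(4πd²), so F_NMS-4689/F_NMS-6201 = (L_NMS-4689/L_NMS-6201) / (d_NMS-4689/d_NMS-6201)²
= 10.0 / (12.0)² = 10.0 / 144.0 = 0.06944.

0.0694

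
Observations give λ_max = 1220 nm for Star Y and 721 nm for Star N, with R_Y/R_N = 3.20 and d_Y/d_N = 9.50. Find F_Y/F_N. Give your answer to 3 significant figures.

0.0138

Wien's law: T_Y/T_N = λ_N/λ_Y = 721/1220 = 0.5910.
L_Y/L_N = (R_Y/R_N)²(T_Y/T_N)⁴ = (3.20)²(0.5910)⁴ = 1.249.
F_Y/F_N = (L_Y/L_N)/(d_Y/d_N)² = 1.249/(9.50)² = 0.01384.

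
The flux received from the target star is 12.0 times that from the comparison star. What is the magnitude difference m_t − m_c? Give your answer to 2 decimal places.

m_t − m_c = −2.5 log₁₀(F_t/F_c) = −2.5 log₁₀(12.0) = −2.5 × (1.079) = -2.698.

-2.70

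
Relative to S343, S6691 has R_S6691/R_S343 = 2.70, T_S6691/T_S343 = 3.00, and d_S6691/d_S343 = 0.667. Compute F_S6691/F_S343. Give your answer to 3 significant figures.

L_S6691/L_S343 = (R_S6691/R_S343)²(T_S6691/T_S343)⁴ = (2.70)² × (3.00)⁴ = 590.5.
F_S6691/F_S343 = (L_S6691/L_S343)/(d_S6691/d_S343)² = 590.5 / (0.667)² = 1327.

1.33×10^3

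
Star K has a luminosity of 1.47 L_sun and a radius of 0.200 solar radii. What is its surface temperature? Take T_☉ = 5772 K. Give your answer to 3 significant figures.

1.42×10^4 K

T/T_☉ = (L/L_☉)^(1/4) / (R/R_☉)^(1/2)
T = 5772 × (1.47)^(1/4) / √(0.200) = 5772 × 1.101 / 0.4472 = 1.421×10^4 K.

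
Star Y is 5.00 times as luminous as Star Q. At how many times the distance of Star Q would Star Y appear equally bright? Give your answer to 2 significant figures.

2.2

Equal flux requires L_Y/d_Y² = L_Q/d_Q², so d_Y/d_Q = √(L_Y/L_Q)
= √(5.00) = 2.236.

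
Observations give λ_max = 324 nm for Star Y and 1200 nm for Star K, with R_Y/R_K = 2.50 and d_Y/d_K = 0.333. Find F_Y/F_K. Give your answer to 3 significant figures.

1.06×10^4

Wien's law: T_Y/T_K = λ_K/λ_Y = 1200/324 = 3.704.
L_Y/L_K = (R_Y/R_K)²(T_Y/T_K)⁴ = (2.50)²(3.704)⁴ = 1176.
F_Y/F_K = (L_Y/L_K)/(d_Y/d_K)² = 1176/(0.333)² = 1.061×10^4.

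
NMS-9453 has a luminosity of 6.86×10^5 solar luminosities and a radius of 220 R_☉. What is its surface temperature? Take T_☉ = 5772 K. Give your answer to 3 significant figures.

1.12×10^4 K

T/T_☉ = (L/L_☉)^(1/4) / (R/R_☉)^(1/2)
T = 5772 × (6.86×10^5)^(1/4) / √(220) = 5772 × 28.78 / 14.83 = 1.120×10^4 K.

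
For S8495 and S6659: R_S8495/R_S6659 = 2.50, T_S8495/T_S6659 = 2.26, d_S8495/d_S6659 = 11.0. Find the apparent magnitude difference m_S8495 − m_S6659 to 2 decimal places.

L_S8495/L_S6659 = (2.50)²(2.26)⁴ = 163.0.
F_S8495/F_S6659 = (L_S8495/L_S6659)/(d_S8495/d_S6659)² = 163.0/121.0 = 1.347.
m_S8495 − m_S6659 = −2.5 log₁₀(1.347) = -0.32.

-0.32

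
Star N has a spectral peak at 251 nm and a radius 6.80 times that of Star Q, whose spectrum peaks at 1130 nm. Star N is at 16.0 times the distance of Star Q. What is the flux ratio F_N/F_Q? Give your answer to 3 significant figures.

Wien's law: T_N/T_Q = λ_Q/λ_N = 1130/251 = 4.502.
L_N/L_Q = (R_N/R_Q)²(T_N/T_Q)⁴ = (6.80)²(4.502)⁴ = 1.899×10^4.
F_N/F_Q = (L_N/L_Q)/(d_N/d_Q)² = 1.899×10^4/(16.0)² = 74.20.

74.2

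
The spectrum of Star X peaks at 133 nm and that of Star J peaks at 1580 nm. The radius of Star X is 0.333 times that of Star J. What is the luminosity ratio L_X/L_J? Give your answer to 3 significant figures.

2.21×10^3

Wien's law gives T ∝ 1/λ_max, so T_X/T_J = λ_J/λ_X = 1580/133 = 11.88.
Then L ∝ R²T⁴ gives L_X/L_J = (0.333)² × (11.88)⁴ = 0.1109 × 1.992×10^4 = 2209.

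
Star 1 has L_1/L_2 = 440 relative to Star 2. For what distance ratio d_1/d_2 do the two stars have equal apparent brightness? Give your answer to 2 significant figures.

Equal flux requires L_1/d_1² = L_2/d_2², so d_1/d_2 = √(L_1/L_2)
= √(440) = 20.98.

21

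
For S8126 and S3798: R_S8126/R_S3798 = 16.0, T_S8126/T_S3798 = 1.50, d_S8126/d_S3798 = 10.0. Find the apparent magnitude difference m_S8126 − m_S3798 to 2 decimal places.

L_S8126/L_S3798 = (16.0)²(1.50)⁴ = 1296.
F_S8126/F_S3798 = (L_S8126/L_S3798)/(d_S8126/d_S3798)² = 1296/100.0 = 12.96.
m_S8126 − m_S3798 = −2.5 log₁₀(12.96) = -2.78.

-2.78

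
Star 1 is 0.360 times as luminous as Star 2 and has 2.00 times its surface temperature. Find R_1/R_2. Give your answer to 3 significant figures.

0.150

L ∝ R²T⁴ gives R ∝ √L / T², so
R_1/R_2 = √(0.360) / (2.00)² = 0.6000 / 4.000 = 0.1500.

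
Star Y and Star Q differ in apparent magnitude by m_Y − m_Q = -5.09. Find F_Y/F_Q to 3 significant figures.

F_Y/F_Q = 10^(−(m_Y − m_Q)/2.5) = 10^(5.09/2.5) = 10^2.036 = 108.6.

109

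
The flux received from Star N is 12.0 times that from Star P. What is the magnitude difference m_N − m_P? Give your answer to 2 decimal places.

m_N − m_P = −2.5 log₁₀(F_N/F_P) = −2.5 log₁₀(12.0) = −2.5 × (1.079) = -2.698.

-2.70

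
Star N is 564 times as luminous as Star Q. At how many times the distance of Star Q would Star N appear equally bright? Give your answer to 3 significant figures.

Equal flux requires L_N/d_N² = L_Q/d_Q², so d_N/d_Q = √(L_N/L_Q)
= √(564) = 23.75.

23.7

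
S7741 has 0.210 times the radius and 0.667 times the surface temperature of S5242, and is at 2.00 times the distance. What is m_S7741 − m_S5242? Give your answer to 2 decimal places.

6.65

L_S7741/L_S5242 = (0.210)²(0.667)⁴ = 0.008729.
F_S7741/F_S5242 = (L_S7741/L_S5242)/(d_S7741/d_S5242)² = 0.008729/4.000 = 0.002182.
m_S7741 − m_S5242 = −2.5 log₁₀(0.002182) = 6.65.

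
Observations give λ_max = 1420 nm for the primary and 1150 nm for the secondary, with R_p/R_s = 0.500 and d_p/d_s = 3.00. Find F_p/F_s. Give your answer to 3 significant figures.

0.0119

Wien's law: T_p/T_s = λ_s/λ_p = 1150/1420 = 0.8099.
L_p/L_s = (R_p/R_s)²(T_p/T_s)⁴ = (0.500)²(0.8099)⁴ = 0.1075.
F_p/F_s = (L_p/L_s)/(d_p/d_s)² = 0.1075/(3.00)² = 0.01195.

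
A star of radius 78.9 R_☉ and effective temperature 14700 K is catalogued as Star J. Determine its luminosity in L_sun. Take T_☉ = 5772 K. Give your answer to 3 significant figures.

2.62×10^5 L_sun

L/L_☉ = (R/R_☉)² (T/T_☉)⁴ = (78.9)² × (14700/5772)⁴
       = 6225 × (2.547)⁴ = 6225 × 42.07 = 2.619×10^5.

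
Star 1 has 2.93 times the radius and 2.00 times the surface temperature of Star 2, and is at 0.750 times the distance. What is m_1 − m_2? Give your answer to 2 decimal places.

L_1/L_2 = (2.93)²(2.00)⁴ = 137.4.
F_1/F_2 = (L_1/L_2)/(d_1/d_2)² = 137.4/0.5625 = 244.2.
m_1 − m_2 = −2.5 log₁₀(244.2) = -5.97.

-5.97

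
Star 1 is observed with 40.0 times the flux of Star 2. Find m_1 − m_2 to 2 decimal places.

m_1 − m_2 = −2.5 log₁₀(F_1/F_2) = −2.5 log₁₀(40.0) = −2.5 × (1.602) = -4.005.

-4.01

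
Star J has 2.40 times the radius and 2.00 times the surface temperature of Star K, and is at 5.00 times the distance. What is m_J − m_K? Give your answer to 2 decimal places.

L_J/L_K = (2.40)²(2.00)⁴ = 92.16.
F_J/F_K = (L_J/L_K)/(d_J/d_K)² = 92.16/25.00 = 3.686.
m_J − m_K = −2.5 log₁₀(3.686) = -1.42.

-1.42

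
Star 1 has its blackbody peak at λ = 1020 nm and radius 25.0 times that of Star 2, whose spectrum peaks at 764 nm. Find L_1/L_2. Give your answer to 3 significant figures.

197

Wien's law gives T ∝ 1/λ_max, so T_1/T_2 = λ_2/λ_1 = 764/1020 = 0.7490.
Then L ∝ R²T⁴ gives L_1/L_2 = (25.0)² × (0.7490)⁴ = 625.0 × 0.3148 = 196.7.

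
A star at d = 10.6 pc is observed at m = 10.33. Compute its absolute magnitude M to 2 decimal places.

10.20

M = m − 5 log₁₀(d/10 pc) = 10.33 − 5 log₁₀(10.6/10)
  = 10.33 − 5 × 0.025 = 10.33 − 0.13 = 10.20.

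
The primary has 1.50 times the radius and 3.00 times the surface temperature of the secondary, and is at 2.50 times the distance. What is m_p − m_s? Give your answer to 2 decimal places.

L_p/L_s = (1.50)²(3.00)⁴ = 182.2.
F_p/F_s = (L_p/L_s)/(d_p/d_s)² = 182.2/6.250 = 29.16.
m_p − m_s = −2.5 log₁₀(29.16) = -3.66.

-3.66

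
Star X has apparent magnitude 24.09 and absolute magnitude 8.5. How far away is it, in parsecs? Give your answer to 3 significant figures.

m − M = 5 log₁₀(d/10 pc)
24.09 − (8.5) = 15.59 = 5 log₁₀(d/10)
d = 10 × 10^(15.59/5) = 10 × 10^3.118 = 1.312×10^4 pc.

1.31×10^4 pc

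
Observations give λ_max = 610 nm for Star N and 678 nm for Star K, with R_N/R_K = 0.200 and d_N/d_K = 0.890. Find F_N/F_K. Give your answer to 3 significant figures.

Wien's law: T_N/T_K = λ_K/λ_N = 678/610 = 1.111.
L_N/L_K = (R_N/R_K)²(T_N/T_K)⁴ = (0.200)²(1.111)⁴ = 0.06105.
F_N/F_K = (L_N/L_K)/(d_N/d_K)² = 0.06105/(0.890)² = 0.07707.

0.0771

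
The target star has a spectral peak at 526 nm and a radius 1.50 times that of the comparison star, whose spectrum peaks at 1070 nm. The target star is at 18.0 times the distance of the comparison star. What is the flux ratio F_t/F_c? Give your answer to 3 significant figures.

Wien's law: T_t/T_c = λ_c/λ_t = 1070/526 = 2.034.
L_t/L_c = (R_t/R_c)²(T_t/T_c)⁴ = (1.50)²(2.034)⁴ = 38.53.
F_t/F_c = (L_t/L_c)/(d_t/d_c)² = 38.53/(18.0)² = 0.1189.

0.119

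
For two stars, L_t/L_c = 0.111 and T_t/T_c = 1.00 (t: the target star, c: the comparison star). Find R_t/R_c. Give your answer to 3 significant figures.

L ∝ R²T⁴ gives R ∝ √L / T², so
R_t/R_c = √(0.111) / (1.00)² = 0.3332 / 1.000 = 0.3332.

0.333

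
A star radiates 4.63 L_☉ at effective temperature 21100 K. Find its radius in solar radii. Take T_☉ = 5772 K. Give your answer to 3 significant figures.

0.161 solar radii

R/R_☉ = √(L/L_☉) / (T/T_☉)² = √(4.63) / (3.656)²
       = 2.152 / 13.36 = 0.1610.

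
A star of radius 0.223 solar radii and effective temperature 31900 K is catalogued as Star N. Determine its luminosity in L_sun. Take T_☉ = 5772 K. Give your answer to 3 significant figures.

46.4 L_sun

L/L_☉ = (R/R_☉)² (T/T_☉)⁴ = (0.223)² × (31900/5772)⁴
       = 0.04973 × (5.527)⁴ = 0.04973 × 932.9 = 46.39.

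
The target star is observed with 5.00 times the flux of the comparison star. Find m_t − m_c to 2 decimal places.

m_t − m_c = −2.5 log₁₀(F_t/F_c) = −2.5 log₁₀(5.00) = −2.5 × (0.699) = -1.747.

-1.75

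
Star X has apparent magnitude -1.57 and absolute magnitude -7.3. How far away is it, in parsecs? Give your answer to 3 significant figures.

m − M = 5 log₁₀(d/10 pc)
-1.57 − (-7.3) = 5.73 = 5 log₁₀(d/10)
d = 10 × 10^(5.73/5) = 10 × 10^1.146 = 140.0 pc.

140 pc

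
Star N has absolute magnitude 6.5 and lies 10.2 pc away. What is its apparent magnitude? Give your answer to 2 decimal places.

6.54

m = M + 5 log₁₀(d/10 pc) = 6.5 + 5 log₁₀(10.2/10)
  = 6.5 + 5 × 0.009 = 6.5 + 0.04 = 6.54.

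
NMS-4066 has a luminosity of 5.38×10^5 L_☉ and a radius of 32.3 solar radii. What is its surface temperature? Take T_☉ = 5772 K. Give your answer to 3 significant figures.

2.75×10^4 K

T/T_☉ = (L/L_☉)^(1/4) / (R/R_☉)^(1/2)
T = 5772 × (5.38×10^5)^(1/4) / √(32.3) = 5772 × 27.08 / 5.683 = 2.751×10^4 K.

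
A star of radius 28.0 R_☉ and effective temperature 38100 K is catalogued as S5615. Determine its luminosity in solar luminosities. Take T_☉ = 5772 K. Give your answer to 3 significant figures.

L/L_☉ = (R/R_☉)² (T/T_☉)⁴ = (28.0)² × (38100/5772)⁴
       = 784.0 × (6.601)⁴ = 784.0 × 1898 = 1.488×10^6.

1.49×10^6 solar luminosities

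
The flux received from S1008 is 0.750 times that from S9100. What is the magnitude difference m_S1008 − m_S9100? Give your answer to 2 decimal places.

0.31

m_S1008 − m_S9100 = −2.5 log₁₀(F_S1008/F_S9100) = −2.5 log₁₀(0.750) = −2.5 × (-0.125) = 0.312.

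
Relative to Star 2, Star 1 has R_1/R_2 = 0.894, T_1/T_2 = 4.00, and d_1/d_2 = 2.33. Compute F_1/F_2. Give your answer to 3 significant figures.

L_1/L_2 = (R_1/R_2)²(T_1/T_2)⁴ = (0.894)² × (4.00)⁴ = 204.6.
F_1/F_2 = (L_1/L_2)/(d_1/d_2)² = 204.6 / (2.33)² = 37.69.

37.7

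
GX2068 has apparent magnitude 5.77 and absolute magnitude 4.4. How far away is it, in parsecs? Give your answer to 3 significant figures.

m − M = 5 log₁₀(d/10 pc)
5.77 − (4.4) = 1.37 = 5 log₁₀(d/10)
d = 10 × 10^(1.37/5) = 10 × 10^0.274 = 18.79 pc.

18.8 pc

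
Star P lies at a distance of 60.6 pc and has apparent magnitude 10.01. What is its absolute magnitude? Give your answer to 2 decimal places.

6.10

M = m − 5 log₁₀(d/10 pc) = 10.01 − 5 log₁₀(60.6/10)
  = 10.01 − 5 × 0.782 = 10.01 − 3.91 = 6.10.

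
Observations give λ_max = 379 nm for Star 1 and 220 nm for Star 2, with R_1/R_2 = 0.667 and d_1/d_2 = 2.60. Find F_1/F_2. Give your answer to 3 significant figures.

0.00747

Wien's law: T_1/T_2 = λ_2/λ_1 = 220/379 = 0.5805.
L_1/L_2 = (R_1/R_2)²(T_1/T_2)⁴ = (0.667)²(0.5805)⁴ = 0.05051.
F_1/F_2 = (L_1/L_2)/(d_1/d_2)² = 0.05051/(2.60)² = 0.007472.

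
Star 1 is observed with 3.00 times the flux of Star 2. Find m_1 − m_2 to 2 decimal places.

-1.19

m_1 − m_2 = −2.5 log₁₀(F_1/F_2) = −2.5 log₁₀(3.00) = −2.5 × (0.477) = -1.193.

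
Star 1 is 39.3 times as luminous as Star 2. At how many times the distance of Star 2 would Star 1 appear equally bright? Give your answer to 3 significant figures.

6.27

Equal flux requires L_1/d_1² = L_2/d_2², so d_1/d_2 = √(L_1/L_2)
= √(39.3) = 6.269.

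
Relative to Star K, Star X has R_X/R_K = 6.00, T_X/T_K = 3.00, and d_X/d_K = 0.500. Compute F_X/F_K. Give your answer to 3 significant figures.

L_X/L_K = (R_X/R_K)²(T_X/T_K)⁴ = (6.00)² × (3.00)⁴ = 2916.
F_X/F_K = (L_X/L_K)/(d_X/d_K)² = 2916 / (0.500)² = 1.166×10^4.

1.17×10^4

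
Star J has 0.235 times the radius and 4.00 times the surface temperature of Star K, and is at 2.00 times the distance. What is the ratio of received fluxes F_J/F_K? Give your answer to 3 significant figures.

3.53

L_J/L_K = (R_J/R_K)²(T_J/T_K)⁴ = (0.235)² × (4.00)⁴ = 14.14.
F_J/F_K = (L_J/L_K)/(d_J/d_K)² = 14.14 / (2.00)² = 3.534.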